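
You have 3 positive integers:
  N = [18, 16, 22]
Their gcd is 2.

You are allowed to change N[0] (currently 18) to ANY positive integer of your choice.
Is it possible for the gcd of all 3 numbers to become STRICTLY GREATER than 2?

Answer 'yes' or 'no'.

Current gcd = 2
gcd of all OTHER numbers (without N[0]=18): gcd([16, 22]) = 2
The new gcd after any change is gcd(2, new_value).
This can be at most 2.
Since 2 = old gcd 2, the gcd can only stay the same or decrease.

Answer: no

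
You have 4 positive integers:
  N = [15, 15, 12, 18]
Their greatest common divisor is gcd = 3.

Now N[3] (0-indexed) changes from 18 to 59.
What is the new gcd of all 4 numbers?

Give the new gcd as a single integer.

Answer: 1

Derivation:
Numbers: [15, 15, 12, 18], gcd = 3
Change: index 3, 18 -> 59
gcd of the OTHER numbers (without index 3): gcd([15, 15, 12]) = 3
New gcd = gcd(g_others, new_val) = gcd(3, 59) = 1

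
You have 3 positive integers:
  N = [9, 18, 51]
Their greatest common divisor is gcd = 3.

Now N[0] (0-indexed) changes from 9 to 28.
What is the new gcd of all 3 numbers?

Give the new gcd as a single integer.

Answer: 1

Derivation:
Numbers: [9, 18, 51], gcd = 3
Change: index 0, 9 -> 28
gcd of the OTHER numbers (without index 0): gcd([18, 51]) = 3
New gcd = gcd(g_others, new_val) = gcd(3, 28) = 1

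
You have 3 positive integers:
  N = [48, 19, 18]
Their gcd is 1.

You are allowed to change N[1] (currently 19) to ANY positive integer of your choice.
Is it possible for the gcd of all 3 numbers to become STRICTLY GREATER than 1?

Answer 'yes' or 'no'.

Current gcd = 1
gcd of all OTHER numbers (without N[1]=19): gcd([48, 18]) = 6
The new gcd after any change is gcd(6, new_value).
This can be at most 6.
Since 6 > old gcd 1, the gcd CAN increase (e.g., set N[1] = 6).

Answer: yes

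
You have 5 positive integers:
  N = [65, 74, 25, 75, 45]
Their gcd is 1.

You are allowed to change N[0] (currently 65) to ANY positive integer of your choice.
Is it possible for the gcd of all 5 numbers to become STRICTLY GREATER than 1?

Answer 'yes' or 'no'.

Current gcd = 1
gcd of all OTHER numbers (without N[0]=65): gcd([74, 25, 75, 45]) = 1
The new gcd after any change is gcd(1, new_value).
This can be at most 1.
Since 1 = old gcd 1, the gcd can only stay the same or decrease.

Answer: no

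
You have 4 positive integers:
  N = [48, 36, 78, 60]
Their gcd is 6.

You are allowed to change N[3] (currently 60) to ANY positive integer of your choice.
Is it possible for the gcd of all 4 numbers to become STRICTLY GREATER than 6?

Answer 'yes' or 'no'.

Current gcd = 6
gcd of all OTHER numbers (without N[3]=60): gcd([48, 36, 78]) = 6
The new gcd after any change is gcd(6, new_value).
This can be at most 6.
Since 6 = old gcd 6, the gcd can only stay the same or decrease.

Answer: no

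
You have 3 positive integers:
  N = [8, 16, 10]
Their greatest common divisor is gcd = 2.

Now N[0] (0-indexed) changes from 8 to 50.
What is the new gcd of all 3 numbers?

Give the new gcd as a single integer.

Answer: 2

Derivation:
Numbers: [8, 16, 10], gcd = 2
Change: index 0, 8 -> 50
gcd of the OTHER numbers (without index 0): gcd([16, 10]) = 2
New gcd = gcd(g_others, new_val) = gcd(2, 50) = 2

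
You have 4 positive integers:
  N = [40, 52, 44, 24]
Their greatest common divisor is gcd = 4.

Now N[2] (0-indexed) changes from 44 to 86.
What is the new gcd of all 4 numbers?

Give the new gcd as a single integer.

Numbers: [40, 52, 44, 24], gcd = 4
Change: index 2, 44 -> 86
gcd of the OTHER numbers (without index 2): gcd([40, 52, 24]) = 4
New gcd = gcd(g_others, new_val) = gcd(4, 86) = 2

Answer: 2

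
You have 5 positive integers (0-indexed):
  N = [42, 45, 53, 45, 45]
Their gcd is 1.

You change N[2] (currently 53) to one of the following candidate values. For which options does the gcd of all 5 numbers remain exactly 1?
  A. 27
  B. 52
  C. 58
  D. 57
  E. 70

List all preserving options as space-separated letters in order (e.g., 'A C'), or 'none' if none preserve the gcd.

Answer: B C E

Derivation:
Old gcd = 1; gcd of others (without N[2]) = 3
New gcd for candidate v: gcd(3, v). Preserves old gcd iff gcd(3, v) = 1.
  Option A: v=27, gcd(3,27)=3 -> changes
  Option B: v=52, gcd(3,52)=1 -> preserves
  Option C: v=58, gcd(3,58)=1 -> preserves
  Option D: v=57, gcd(3,57)=3 -> changes
  Option E: v=70, gcd(3,70)=1 -> preserves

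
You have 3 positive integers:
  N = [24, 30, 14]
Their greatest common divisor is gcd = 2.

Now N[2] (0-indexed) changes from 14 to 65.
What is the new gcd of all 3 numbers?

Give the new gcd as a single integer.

Answer: 1

Derivation:
Numbers: [24, 30, 14], gcd = 2
Change: index 2, 14 -> 65
gcd of the OTHER numbers (without index 2): gcd([24, 30]) = 6
New gcd = gcd(g_others, new_val) = gcd(6, 65) = 1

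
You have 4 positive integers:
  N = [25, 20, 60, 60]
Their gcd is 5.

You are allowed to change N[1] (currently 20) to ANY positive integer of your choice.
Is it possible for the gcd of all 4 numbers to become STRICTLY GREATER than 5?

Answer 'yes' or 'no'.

Answer: no

Derivation:
Current gcd = 5
gcd of all OTHER numbers (without N[1]=20): gcd([25, 60, 60]) = 5
The new gcd after any change is gcd(5, new_value).
This can be at most 5.
Since 5 = old gcd 5, the gcd can only stay the same or decrease.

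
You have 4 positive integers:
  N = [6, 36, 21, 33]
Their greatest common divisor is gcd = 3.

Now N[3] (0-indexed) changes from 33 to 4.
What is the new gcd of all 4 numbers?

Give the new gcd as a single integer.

Answer: 1

Derivation:
Numbers: [6, 36, 21, 33], gcd = 3
Change: index 3, 33 -> 4
gcd of the OTHER numbers (without index 3): gcd([6, 36, 21]) = 3
New gcd = gcd(g_others, new_val) = gcd(3, 4) = 1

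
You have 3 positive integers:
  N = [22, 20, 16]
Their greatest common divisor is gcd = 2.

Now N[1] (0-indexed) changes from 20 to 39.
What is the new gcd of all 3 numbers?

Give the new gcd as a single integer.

Numbers: [22, 20, 16], gcd = 2
Change: index 1, 20 -> 39
gcd of the OTHER numbers (without index 1): gcd([22, 16]) = 2
New gcd = gcd(g_others, new_val) = gcd(2, 39) = 1

Answer: 1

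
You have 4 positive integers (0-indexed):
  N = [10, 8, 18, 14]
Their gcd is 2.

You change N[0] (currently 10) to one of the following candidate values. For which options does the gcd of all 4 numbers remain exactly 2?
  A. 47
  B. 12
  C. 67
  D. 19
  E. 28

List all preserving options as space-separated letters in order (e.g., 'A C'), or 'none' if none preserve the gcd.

Old gcd = 2; gcd of others (without N[0]) = 2
New gcd for candidate v: gcd(2, v). Preserves old gcd iff gcd(2, v) = 2.
  Option A: v=47, gcd(2,47)=1 -> changes
  Option B: v=12, gcd(2,12)=2 -> preserves
  Option C: v=67, gcd(2,67)=1 -> changes
  Option D: v=19, gcd(2,19)=1 -> changes
  Option E: v=28, gcd(2,28)=2 -> preserves

Answer: B E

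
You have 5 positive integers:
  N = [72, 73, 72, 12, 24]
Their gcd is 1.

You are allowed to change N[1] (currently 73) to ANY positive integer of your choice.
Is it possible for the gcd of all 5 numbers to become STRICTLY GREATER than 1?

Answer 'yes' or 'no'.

Current gcd = 1
gcd of all OTHER numbers (without N[1]=73): gcd([72, 72, 12, 24]) = 12
The new gcd after any change is gcd(12, new_value).
This can be at most 12.
Since 12 > old gcd 1, the gcd CAN increase (e.g., set N[1] = 12).

Answer: yes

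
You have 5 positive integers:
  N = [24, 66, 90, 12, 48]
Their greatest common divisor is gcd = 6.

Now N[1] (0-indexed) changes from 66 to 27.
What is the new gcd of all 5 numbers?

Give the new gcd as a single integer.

Answer: 3

Derivation:
Numbers: [24, 66, 90, 12, 48], gcd = 6
Change: index 1, 66 -> 27
gcd of the OTHER numbers (without index 1): gcd([24, 90, 12, 48]) = 6
New gcd = gcd(g_others, new_val) = gcd(6, 27) = 3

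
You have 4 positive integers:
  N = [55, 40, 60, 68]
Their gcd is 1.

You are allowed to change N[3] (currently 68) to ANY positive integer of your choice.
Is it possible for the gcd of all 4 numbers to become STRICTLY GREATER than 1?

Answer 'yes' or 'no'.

Current gcd = 1
gcd of all OTHER numbers (without N[3]=68): gcd([55, 40, 60]) = 5
The new gcd after any change is gcd(5, new_value).
This can be at most 5.
Since 5 > old gcd 1, the gcd CAN increase (e.g., set N[3] = 5).

Answer: yes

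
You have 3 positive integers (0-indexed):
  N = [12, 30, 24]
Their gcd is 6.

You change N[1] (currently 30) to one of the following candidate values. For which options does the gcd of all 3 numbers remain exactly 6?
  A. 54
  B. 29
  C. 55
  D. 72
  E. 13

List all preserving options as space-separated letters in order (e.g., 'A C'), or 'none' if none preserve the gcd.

Old gcd = 6; gcd of others (without N[1]) = 12
New gcd for candidate v: gcd(12, v). Preserves old gcd iff gcd(12, v) = 6.
  Option A: v=54, gcd(12,54)=6 -> preserves
  Option B: v=29, gcd(12,29)=1 -> changes
  Option C: v=55, gcd(12,55)=1 -> changes
  Option D: v=72, gcd(12,72)=12 -> changes
  Option E: v=13, gcd(12,13)=1 -> changes

Answer: A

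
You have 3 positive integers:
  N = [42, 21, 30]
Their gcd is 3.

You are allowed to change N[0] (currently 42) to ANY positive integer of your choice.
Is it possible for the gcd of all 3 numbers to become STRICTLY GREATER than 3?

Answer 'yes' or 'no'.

Answer: no

Derivation:
Current gcd = 3
gcd of all OTHER numbers (without N[0]=42): gcd([21, 30]) = 3
The new gcd after any change is gcd(3, new_value).
This can be at most 3.
Since 3 = old gcd 3, the gcd can only stay the same or decrease.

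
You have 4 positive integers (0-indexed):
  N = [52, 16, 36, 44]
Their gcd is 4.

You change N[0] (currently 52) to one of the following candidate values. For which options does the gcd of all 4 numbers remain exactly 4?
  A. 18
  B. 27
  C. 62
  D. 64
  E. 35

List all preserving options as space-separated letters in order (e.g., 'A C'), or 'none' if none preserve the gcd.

Answer: D

Derivation:
Old gcd = 4; gcd of others (without N[0]) = 4
New gcd for candidate v: gcd(4, v). Preserves old gcd iff gcd(4, v) = 4.
  Option A: v=18, gcd(4,18)=2 -> changes
  Option B: v=27, gcd(4,27)=1 -> changes
  Option C: v=62, gcd(4,62)=2 -> changes
  Option D: v=64, gcd(4,64)=4 -> preserves
  Option E: v=35, gcd(4,35)=1 -> changes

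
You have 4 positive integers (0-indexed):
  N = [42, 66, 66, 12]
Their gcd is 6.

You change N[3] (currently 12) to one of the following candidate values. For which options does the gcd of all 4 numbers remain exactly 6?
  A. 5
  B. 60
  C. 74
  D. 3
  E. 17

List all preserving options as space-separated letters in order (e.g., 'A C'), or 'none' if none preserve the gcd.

Answer: B

Derivation:
Old gcd = 6; gcd of others (without N[3]) = 6
New gcd for candidate v: gcd(6, v). Preserves old gcd iff gcd(6, v) = 6.
  Option A: v=5, gcd(6,5)=1 -> changes
  Option B: v=60, gcd(6,60)=6 -> preserves
  Option C: v=74, gcd(6,74)=2 -> changes
  Option D: v=3, gcd(6,3)=3 -> changes
  Option E: v=17, gcd(6,17)=1 -> changes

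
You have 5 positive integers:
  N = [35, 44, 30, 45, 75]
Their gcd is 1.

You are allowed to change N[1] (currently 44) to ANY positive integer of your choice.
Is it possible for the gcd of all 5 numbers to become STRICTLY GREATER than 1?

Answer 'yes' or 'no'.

Current gcd = 1
gcd of all OTHER numbers (without N[1]=44): gcd([35, 30, 45, 75]) = 5
The new gcd after any change is gcd(5, new_value).
This can be at most 5.
Since 5 > old gcd 1, the gcd CAN increase (e.g., set N[1] = 5).

Answer: yes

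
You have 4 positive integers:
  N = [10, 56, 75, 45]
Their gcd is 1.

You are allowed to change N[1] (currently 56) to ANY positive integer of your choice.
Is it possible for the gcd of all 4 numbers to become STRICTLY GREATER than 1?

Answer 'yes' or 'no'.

Current gcd = 1
gcd of all OTHER numbers (without N[1]=56): gcd([10, 75, 45]) = 5
The new gcd after any change is gcd(5, new_value).
This can be at most 5.
Since 5 > old gcd 1, the gcd CAN increase (e.g., set N[1] = 5).

Answer: yes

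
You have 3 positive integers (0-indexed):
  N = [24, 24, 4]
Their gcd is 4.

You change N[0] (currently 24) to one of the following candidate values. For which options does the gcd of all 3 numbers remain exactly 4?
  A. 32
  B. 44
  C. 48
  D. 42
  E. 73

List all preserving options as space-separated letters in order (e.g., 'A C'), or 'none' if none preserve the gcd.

Answer: A B C

Derivation:
Old gcd = 4; gcd of others (without N[0]) = 4
New gcd for candidate v: gcd(4, v). Preserves old gcd iff gcd(4, v) = 4.
  Option A: v=32, gcd(4,32)=4 -> preserves
  Option B: v=44, gcd(4,44)=4 -> preserves
  Option C: v=48, gcd(4,48)=4 -> preserves
  Option D: v=42, gcd(4,42)=2 -> changes
  Option E: v=73, gcd(4,73)=1 -> changes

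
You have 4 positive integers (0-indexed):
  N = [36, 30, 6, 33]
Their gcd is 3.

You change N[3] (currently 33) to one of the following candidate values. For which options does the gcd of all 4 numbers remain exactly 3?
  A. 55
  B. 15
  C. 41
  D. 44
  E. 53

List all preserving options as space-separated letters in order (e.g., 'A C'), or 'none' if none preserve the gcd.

Old gcd = 3; gcd of others (without N[3]) = 6
New gcd for candidate v: gcd(6, v). Preserves old gcd iff gcd(6, v) = 3.
  Option A: v=55, gcd(6,55)=1 -> changes
  Option B: v=15, gcd(6,15)=3 -> preserves
  Option C: v=41, gcd(6,41)=1 -> changes
  Option D: v=44, gcd(6,44)=2 -> changes
  Option E: v=53, gcd(6,53)=1 -> changes

Answer: B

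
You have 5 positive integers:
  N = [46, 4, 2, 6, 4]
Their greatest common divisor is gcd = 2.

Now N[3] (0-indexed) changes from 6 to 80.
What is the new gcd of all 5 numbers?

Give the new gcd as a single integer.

Numbers: [46, 4, 2, 6, 4], gcd = 2
Change: index 3, 6 -> 80
gcd of the OTHER numbers (without index 3): gcd([46, 4, 2, 4]) = 2
New gcd = gcd(g_others, new_val) = gcd(2, 80) = 2

Answer: 2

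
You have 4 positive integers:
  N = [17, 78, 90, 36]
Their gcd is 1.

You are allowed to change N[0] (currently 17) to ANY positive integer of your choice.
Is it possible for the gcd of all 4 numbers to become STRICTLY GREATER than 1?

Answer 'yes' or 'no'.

Current gcd = 1
gcd of all OTHER numbers (without N[0]=17): gcd([78, 90, 36]) = 6
The new gcd after any change is gcd(6, new_value).
This can be at most 6.
Since 6 > old gcd 1, the gcd CAN increase (e.g., set N[0] = 6).

Answer: yes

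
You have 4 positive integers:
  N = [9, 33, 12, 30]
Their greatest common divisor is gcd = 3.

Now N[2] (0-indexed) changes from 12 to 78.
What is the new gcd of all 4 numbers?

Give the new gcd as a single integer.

Answer: 3

Derivation:
Numbers: [9, 33, 12, 30], gcd = 3
Change: index 2, 12 -> 78
gcd of the OTHER numbers (without index 2): gcd([9, 33, 30]) = 3
New gcd = gcd(g_others, new_val) = gcd(3, 78) = 3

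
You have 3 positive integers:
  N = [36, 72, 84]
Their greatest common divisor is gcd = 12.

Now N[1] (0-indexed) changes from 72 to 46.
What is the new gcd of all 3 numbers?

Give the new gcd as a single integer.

Numbers: [36, 72, 84], gcd = 12
Change: index 1, 72 -> 46
gcd of the OTHER numbers (without index 1): gcd([36, 84]) = 12
New gcd = gcd(g_others, new_val) = gcd(12, 46) = 2

Answer: 2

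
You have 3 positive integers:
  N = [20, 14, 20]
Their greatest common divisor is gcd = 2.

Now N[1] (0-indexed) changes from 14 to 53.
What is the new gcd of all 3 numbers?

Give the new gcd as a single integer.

Answer: 1

Derivation:
Numbers: [20, 14, 20], gcd = 2
Change: index 1, 14 -> 53
gcd of the OTHER numbers (without index 1): gcd([20, 20]) = 20
New gcd = gcd(g_others, new_val) = gcd(20, 53) = 1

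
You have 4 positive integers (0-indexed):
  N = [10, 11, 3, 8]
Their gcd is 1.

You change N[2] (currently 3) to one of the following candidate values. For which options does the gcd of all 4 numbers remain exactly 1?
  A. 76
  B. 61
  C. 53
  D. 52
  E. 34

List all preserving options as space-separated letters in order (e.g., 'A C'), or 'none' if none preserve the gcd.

Answer: A B C D E

Derivation:
Old gcd = 1; gcd of others (without N[2]) = 1
New gcd for candidate v: gcd(1, v). Preserves old gcd iff gcd(1, v) = 1.
  Option A: v=76, gcd(1,76)=1 -> preserves
  Option B: v=61, gcd(1,61)=1 -> preserves
  Option C: v=53, gcd(1,53)=1 -> preserves
  Option D: v=52, gcd(1,52)=1 -> preserves
  Option E: v=34, gcd(1,34)=1 -> preserves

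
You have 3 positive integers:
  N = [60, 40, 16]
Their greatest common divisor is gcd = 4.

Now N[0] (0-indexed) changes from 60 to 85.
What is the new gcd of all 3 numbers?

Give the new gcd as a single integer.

Answer: 1

Derivation:
Numbers: [60, 40, 16], gcd = 4
Change: index 0, 60 -> 85
gcd of the OTHER numbers (without index 0): gcd([40, 16]) = 8
New gcd = gcd(g_others, new_val) = gcd(8, 85) = 1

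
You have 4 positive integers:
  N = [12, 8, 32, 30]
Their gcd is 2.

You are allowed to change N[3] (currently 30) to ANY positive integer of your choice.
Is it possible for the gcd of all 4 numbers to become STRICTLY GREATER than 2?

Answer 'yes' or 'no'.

Answer: yes

Derivation:
Current gcd = 2
gcd of all OTHER numbers (without N[3]=30): gcd([12, 8, 32]) = 4
The new gcd after any change is gcd(4, new_value).
This can be at most 4.
Since 4 > old gcd 2, the gcd CAN increase (e.g., set N[3] = 4).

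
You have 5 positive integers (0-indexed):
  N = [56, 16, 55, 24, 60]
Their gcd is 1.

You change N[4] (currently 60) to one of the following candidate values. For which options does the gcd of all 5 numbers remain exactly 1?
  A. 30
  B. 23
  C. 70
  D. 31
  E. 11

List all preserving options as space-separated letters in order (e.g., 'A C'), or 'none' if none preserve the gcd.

Answer: A B C D E

Derivation:
Old gcd = 1; gcd of others (without N[4]) = 1
New gcd for candidate v: gcd(1, v). Preserves old gcd iff gcd(1, v) = 1.
  Option A: v=30, gcd(1,30)=1 -> preserves
  Option B: v=23, gcd(1,23)=1 -> preserves
  Option C: v=70, gcd(1,70)=1 -> preserves
  Option D: v=31, gcd(1,31)=1 -> preserves
  Option E: v=11, gcd(1,11)=1 -> preserves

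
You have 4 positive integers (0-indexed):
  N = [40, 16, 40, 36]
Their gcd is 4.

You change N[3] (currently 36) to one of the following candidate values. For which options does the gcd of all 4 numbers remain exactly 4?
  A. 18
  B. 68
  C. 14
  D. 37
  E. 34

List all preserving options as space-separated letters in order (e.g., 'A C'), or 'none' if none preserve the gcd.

Old gcd = 4; gcd of others (without N[3]) = 8
New gcd for candidate v: gcd(8, v). Preserves old gcd iff gcd(8, v) = 4.
  Option A: v=18, gcd(8,18)=2 -> changes
  Option B: v=68, gcd(8,68)=4 -> preserves
  Option C: v=14, gcd(8,14)=2 -> changes
  Option D: v=37, gcd(8,37)=1 -> changes
  Option E: v=34, gcd(8,34)=2 -> changes

Answer: B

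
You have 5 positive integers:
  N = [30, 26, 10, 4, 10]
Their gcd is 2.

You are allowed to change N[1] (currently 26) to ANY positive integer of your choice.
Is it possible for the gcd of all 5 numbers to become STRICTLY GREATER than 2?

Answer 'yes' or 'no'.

Current gcd = 2
gcd of all OTHER numbers (without N[1]=26): gcd([30, 10, 4, 10]) = 2
The new gcd after any change is gcd(2, new_value).
This can be at most 2.
Since 2 = old gcd 2, the gcd can only stay the same or decrease.

Answer: no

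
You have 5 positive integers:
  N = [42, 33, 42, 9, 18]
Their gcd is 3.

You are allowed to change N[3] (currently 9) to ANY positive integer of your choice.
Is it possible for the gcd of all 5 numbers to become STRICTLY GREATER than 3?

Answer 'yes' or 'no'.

Current gcd = 3
gcd of all OTHER numbers (without N[3]=9): gcd([42, 33, 42, 18]) = 3
The new gcd after any change is gcd(3, new_value).
This can be at most 3.
Since 3 = old gcd 3, the gcd can only stay the same or decrease.

Answer: no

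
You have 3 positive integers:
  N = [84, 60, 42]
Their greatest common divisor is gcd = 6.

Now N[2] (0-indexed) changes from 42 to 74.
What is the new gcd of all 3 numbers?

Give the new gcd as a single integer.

Answer: 2

Derivation:
Numbers: [84, 60, 42], gcd = 6
Change: index 2, 42 -> 74
gcd of the OTHER numbers (without index 2): gcd([84, 60]) = 12
New gcd = gcd(g_others, new_val) = gcd(12, 74) = 2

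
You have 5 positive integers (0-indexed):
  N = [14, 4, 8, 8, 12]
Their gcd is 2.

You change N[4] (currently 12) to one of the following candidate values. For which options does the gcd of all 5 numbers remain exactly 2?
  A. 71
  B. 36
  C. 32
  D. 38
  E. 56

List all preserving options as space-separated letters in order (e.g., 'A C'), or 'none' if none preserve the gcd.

Old gcd = 2; gcd of others (without N[4]) = 2
New gcd for candidate v: gcd(2, v). Preserves old gcd iff gcd(2, v) = 2.
  Option A: v=71, gcd(2,71)=1 -> changes
  Option B: v=36, gcd(2,36)=2 -> preserves
  Option C: v=32, gcd(2,32)=2 -> preserves
  Option D: v=38, gcd(2,38)=2 -> preserves
  Option E: v=56, gcd(2,56)=2 -> preserves

Answer: B C D E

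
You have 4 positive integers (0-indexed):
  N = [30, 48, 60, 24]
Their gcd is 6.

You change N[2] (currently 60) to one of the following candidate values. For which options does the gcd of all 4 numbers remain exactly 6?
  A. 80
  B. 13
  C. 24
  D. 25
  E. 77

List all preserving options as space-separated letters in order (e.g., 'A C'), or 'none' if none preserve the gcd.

Old gcd = 6; gcd of others (without N[2]) = 6
New gcd for candidate v: gcd(6, v). Preserves old gcd iff gcd(6, v) = 6.
  Option A: v=80, gcd(6,80)=2 -> changes
  Option B: v=13, gcd(6,13)=1 -> changes
  Option C: v=24, gcd(6,24)=6 -> preserves
  Option D: v=25, gcd(6,25)=1 -> changes
  Option E: v=77, gcd(6,77)=1 -> changes

Answer: C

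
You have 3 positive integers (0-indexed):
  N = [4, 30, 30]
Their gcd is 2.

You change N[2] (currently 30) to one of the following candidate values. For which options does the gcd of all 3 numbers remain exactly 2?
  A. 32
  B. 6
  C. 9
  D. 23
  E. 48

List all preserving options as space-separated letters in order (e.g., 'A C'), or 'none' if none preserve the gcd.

Answer: A B E

Derivation:
Old gcd = 2; gcd of others (without N[2]) = 2
New gcd for candidate v: gcd(2, v). Preserves old gcd iff gcd(2, v) = 2.
  Option A: v=32, gcd(2,32)=2 -> preserves
  Option B: v=6, gcd(2,6)=2 -> preserves
  Option C: v=9, gcd(2,9)=1 -> changes
  Option D: v=23, gcd(2,23)=1 -> changes
  Option E: v=48, gcd(2,48)=2 -> preserves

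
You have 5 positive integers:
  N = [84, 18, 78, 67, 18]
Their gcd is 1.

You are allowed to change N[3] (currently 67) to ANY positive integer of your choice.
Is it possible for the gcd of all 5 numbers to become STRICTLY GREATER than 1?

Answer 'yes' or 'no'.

Answer: yes

Derivation:
Current gcd = 1
gcd of all OTHER numbers (without N[3]=67): gcd([84, 18, 78, 18]) = 6
The new gcd after any change is gcd(6, new_value).
This can be at most 6.
Since 6 > old gcd 1, the gcd CAN increase (e.g., set N[3] = 6).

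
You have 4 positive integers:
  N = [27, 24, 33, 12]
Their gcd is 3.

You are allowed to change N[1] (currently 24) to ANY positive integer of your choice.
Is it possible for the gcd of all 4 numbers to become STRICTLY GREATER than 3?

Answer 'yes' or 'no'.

Current gcd = 3
gcd of all OTHER numbers (without N[1]=24): gcd([27, 33, 12]) = 3
The new gcd after any change is gcd(3, new_value).
This can be at most 3.
Since 3 = old gcd 3, the gcd can only stay the same or decrease.

Answer: no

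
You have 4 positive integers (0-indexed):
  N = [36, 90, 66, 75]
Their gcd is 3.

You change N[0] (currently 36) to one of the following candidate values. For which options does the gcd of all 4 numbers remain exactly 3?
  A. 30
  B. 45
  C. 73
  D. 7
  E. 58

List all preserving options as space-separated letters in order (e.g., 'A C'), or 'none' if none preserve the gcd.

Old gcd = 3; gcd of others (without N[0]) = 3
New gcd for candidate v: gcd(3, v). Preserves old gcd iff gcd(3, v) = 3.
  Option A: v=30, gcd(3,30)=3 -> preserves
  Option B: v=45, gcd(3,45)=3 -> preserves
  Option C: v=73, gcd(3,73)=1 -> changes
  Option D: v=7, gcd(3,7)=1 -> changes
  Option E: v=58, gcd(3,58)=1 -> changes

Answer: A B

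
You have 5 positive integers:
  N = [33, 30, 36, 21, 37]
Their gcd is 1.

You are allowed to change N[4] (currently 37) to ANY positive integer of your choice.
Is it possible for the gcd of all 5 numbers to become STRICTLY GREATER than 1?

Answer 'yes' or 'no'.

Current gcd = 1
gcd of all OTHER numbers (without N[4]=37): gcd([33, 30, 36, 21]) = 3
The new gcd after any change is gcd(3, new_value).
This can be at most 3.
Since 3 > old gcd 1, the gcd CAN increase (e.g., set N[4] = 3).

Answer: yes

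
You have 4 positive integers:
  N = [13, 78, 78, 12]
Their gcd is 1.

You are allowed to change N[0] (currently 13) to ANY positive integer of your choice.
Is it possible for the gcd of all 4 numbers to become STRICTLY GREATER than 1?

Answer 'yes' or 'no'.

Answer: yes

Derivation:
Current gcd = 1
gcd of all OTHER numbers (without N[0]=13): gcd([78, 78, 12]) = 6
The new gcd after any change is gcd(6, new_value).
This can be at most 6.
Since 6 > old gcd 1, the gcd CAN increase (e.g., set N[0] = 6).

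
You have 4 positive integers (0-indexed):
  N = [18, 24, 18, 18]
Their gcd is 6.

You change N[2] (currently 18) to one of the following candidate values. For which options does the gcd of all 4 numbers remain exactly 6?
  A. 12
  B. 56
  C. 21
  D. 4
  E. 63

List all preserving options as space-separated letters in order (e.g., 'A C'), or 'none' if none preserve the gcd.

Answer: A

Derivation:
Old gcd = 6; gcd of others (without N[2]) = 6
New gcd for candidate v: gcd(6, v). Preserves old gcd iff gcd(6, v) = 6.
  Option A: v=12, gcd(6,12)=6 -> preserves
  Option B: v=56, gcd(6,56)=2 -> changes
  Option C: v=21, gcd(6,21)=3 -> changes
  Option D: v=4, gcd(6,4)=2 -> changes
  Option E: v=63, gcd(6,63)=3 -> changes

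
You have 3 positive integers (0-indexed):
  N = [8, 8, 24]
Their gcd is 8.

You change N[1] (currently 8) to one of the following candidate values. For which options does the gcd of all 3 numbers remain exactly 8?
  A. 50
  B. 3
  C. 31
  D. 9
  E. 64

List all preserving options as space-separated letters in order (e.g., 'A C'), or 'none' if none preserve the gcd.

Answer: E

Derivation:
Old gcd = 8; gcd of others (without N[1]) = 8
New gcd for candidate v: gcd(8, v). Preserves old gcd iff gcd(8, v) = 8.
  Option A: v=50, gcd(8,50)=2 -> changes
  Option B: v=3, gcd(8,3)=1 -> changes
  Option C: v=31, gcd(8,31)=1 -> changes
  Option D: v=9, gcd(8,9)=1 -> changes
  Option E: v=64, gcd(8,64)=8 -> preserves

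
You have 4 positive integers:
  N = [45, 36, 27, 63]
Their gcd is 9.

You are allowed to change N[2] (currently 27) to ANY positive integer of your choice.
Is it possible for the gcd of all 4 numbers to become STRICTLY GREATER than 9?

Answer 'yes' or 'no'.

Current gcd = 9
gcd of all OTHER numbers (without N[2]=27): gcd([45, 36, 63]) = 9
The new gcd after any change is gcd(9, new_value).
This can be at most 9.
Since 9 = old gcd 9, the gcd can only stay the same or decrease.

Answer: no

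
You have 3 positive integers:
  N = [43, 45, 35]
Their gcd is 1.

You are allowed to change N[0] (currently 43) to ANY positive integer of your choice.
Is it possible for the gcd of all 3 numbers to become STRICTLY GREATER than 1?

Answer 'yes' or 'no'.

Current gcd = 1
gcd of all OTHER numbers (without N[0]=43): gcd([45, 35]) = 5
The new gcd after any change is gcd(5, new_value).
This can be at most 5.
Since 5 > old gcd 1, the gcd CAN increase (e.g., set N[0] = 5).

Answer: yes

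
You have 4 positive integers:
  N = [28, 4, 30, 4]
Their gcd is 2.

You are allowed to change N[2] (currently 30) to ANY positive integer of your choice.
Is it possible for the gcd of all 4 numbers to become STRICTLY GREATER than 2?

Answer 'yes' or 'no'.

Answer: yes

Derivation:
Current gcd = 2
gcd of all OTHER numbers (without N[2]=30): gcd([28, 4, 4]) = 4
The new gcd after any change is gcd(4, new_value).
This can be at most 4.
Since 4 > old gcd 2, the gcd CAN increase (e.g., set N[2] = 4).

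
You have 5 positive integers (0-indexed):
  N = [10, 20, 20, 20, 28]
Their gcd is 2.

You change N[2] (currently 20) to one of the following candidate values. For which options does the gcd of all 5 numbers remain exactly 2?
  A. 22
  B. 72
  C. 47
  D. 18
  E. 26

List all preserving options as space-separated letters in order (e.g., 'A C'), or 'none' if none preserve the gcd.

Answer: A B D E

Derivation:
Old gcd = 2; gcd of others (without N[2]) = 2
New gcd for candidate v: gcd(2, v). Preserves old gcd iff gcd(2, v) = 2.
  Option A: v=22, gcd(2,22)=2 -> preserves
  Option B: v=72, gcd(2,72)=2 -> preserves
  Option C: v=47, gcd(2,47)=1 -> changes
  Option D: v=18, gcd(2,18)=2 -> preserves
  Option E: v=26, gcd(2,26)=2 -> preserves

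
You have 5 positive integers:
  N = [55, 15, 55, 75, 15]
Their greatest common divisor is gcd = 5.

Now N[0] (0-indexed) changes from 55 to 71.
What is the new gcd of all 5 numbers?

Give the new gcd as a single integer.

Answer: 1

Derivation:
Numbers: [55, 15, 55, 75, 15], gcd = 5
Change: index 0, 55 -> 71
gcd of the OTHER numbers (without index 0): gcd([15, 55, 75, 15]) = 5
New gcd = gcd(g_others, new_val) = gcd(5, 71) = 1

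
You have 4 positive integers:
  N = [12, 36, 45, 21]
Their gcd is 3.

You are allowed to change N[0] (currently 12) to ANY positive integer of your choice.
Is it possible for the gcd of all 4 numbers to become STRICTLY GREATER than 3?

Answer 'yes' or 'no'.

Answer: no

Derivation:
Current gcd = 3
gcd of all OTHER numbers (without N[0]=12): gcd([36, 45, 21]) = 3
The new gcd after any change is gcd(3, new_value).
This can be at most 3.
Since 3 = old gcd 3, the gcd can only stay the same or decrease.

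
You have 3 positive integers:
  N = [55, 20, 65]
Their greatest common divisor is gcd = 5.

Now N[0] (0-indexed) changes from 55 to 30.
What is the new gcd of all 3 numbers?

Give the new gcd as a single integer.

Numbers: [55, 20, 65], gcd = 5
Change: index 0, 55 -> 30
gcd of the OTHER numbers (without index 0): gcd([20, 65]) = 5
New gcd = gcd(g_others, new_val) = gcd(5, 30) = 5

Answer: 5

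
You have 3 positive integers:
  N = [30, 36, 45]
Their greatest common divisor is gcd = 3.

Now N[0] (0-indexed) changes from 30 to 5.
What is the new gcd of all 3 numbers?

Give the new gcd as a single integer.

Numbers: [30, 36, 45], gcd = 3
Change: index 0, 30 -> 5
gcd of the OTHER numbers (without index 0): gcd([36, 45]) = 9
New gcd = gcd(g_others, new_val) = gcd(9, 5) = 1

Answer: 1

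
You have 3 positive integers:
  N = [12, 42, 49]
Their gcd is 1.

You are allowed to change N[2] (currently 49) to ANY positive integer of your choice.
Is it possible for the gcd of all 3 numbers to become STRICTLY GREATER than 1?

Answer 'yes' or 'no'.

Answer: yes

Derivation:
Current gcd = 1
gcd of all OTHER numbers (without N[2]=49): gcd([12, 42]) = 6
The new gcd after any change is gcd(6, new_value).
This can be at most 6.
Since 6 > old gcd 1, the gcd CAN increase (e.g., set N[2] = 6).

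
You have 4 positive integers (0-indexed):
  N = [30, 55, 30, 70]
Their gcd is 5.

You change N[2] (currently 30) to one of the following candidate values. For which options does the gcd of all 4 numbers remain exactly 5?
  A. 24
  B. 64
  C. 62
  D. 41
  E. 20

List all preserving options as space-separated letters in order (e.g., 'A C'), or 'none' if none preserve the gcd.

Answer: E

Derivation:
Old gcd = 5; gcd of others (without N[2]) = 5
New gcd for candidate v: gcd(5, v). Preserves old gcd iff gcd(5, v) = 5.
  Option A: v=24, gcd(5,24)=1 -> changes
  Option B: v=64, gcd(5,64)=1 -> changes
  Option C: v=62, gcd(5,62)=1 -> changes
  Option D: v=41, gcd(5,41)=1 -> changes
  Option E: v=20, gcd(5,20)=5 -> preserves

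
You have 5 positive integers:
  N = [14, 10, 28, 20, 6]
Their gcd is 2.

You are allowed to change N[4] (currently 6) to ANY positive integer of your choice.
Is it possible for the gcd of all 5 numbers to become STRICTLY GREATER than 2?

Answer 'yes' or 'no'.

Answer: no

Derivation:
Current gcd = 2
gcd of all OTHER numbers (without N[4]=6): gcd([14, 10, 28, 20]) = 2
The new gcd after any change is gcd(2, new_value).
This can be at most 2.
Since 2 = old gcd 2, the gcd can only stay the same or decrease.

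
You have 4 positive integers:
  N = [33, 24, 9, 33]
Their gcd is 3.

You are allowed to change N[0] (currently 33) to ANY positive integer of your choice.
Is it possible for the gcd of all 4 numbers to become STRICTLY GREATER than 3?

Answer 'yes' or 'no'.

Current gcd = 3
gcd of all OTHER numbers (without N[0]=33): gcd([24, 9, 33]) = 3
The new gcd after any change is gcd(3, new_value).
This can be at most 3.
Since 3 = old gcd 3, the gcd can only stay the same or decrease.

Answer: no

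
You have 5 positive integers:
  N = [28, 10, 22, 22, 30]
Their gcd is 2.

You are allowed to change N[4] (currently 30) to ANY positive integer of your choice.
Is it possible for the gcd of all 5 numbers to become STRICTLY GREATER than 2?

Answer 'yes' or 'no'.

Answer: no

Derivation:
Current gcd = 2
gcd of all OTHER numbers (without N[4]=30): gcd([28, 10, 22, 22]) = 2
The new gcd after any change is gcd(2, new_value).
This can be at most 2.
Since 2 = old gcd 2, the gcd can only stay the same or decrease.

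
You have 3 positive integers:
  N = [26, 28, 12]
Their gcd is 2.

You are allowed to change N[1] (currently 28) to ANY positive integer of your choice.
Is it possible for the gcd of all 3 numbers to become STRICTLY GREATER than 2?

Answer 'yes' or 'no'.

Current gcd = 2
gcd of all OTHER numbers (without N[1]=28): gcd([26, 12]) = 2
The new gcd after any change is gcd(2, new_value).
This can be at most 2.
Since 2 = old gcd 2, the gcd can only stay the same or decrease.

Answer: no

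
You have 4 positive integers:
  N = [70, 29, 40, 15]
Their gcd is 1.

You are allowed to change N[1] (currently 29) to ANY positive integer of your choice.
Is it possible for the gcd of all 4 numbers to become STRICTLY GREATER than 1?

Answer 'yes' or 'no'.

Answer: yes

Derivation:
Current gcd = 1
gcd of all OTHER numbers (without N[1]=29): gcd([70, 40, 15]) = 5
The new gcd after any change is gcd(5, new_value).
This can be at most 5.
Since 5 > old gcd 1, the gcd CAN increase (e.g., set N[1] = 5).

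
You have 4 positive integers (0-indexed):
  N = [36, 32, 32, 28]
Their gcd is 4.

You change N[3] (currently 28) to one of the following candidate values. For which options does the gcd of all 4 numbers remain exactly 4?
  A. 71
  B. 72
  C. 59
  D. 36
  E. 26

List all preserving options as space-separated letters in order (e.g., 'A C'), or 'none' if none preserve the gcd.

Answer: B D

Derivation:
Old gcd = 4; gcd of others (without N[3]) = 4
New gcd for candidate v: gcd(4, v). Preserves old gcd iff gcd(4, v) = 4.
  Option A: v=71, gcd(4,71)=1 -> changes
  Option B: v=72, gcd(4,72)=4 -> preserves
  Option C: v=59, gcd(4,59)=1 -> changes
  Option D: v=36, gcd(4,36)=4 -> preserves
  Option E: v=26, gcd(4,26)=2 -> changes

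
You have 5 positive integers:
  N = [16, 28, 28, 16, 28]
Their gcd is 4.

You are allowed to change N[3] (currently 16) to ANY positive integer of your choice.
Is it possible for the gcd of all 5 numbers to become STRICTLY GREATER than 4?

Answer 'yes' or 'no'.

Current gcd = 4
gcd of all OTHER numbers (without N[3]=16): gcd([16, 28, 28, 28]) = 4
The new gcd after any change is gcd(4, new_value).
This can be at most 4.
Since 4 = old gcd 4, the gcd can only stay the same or decrease.

Answer: no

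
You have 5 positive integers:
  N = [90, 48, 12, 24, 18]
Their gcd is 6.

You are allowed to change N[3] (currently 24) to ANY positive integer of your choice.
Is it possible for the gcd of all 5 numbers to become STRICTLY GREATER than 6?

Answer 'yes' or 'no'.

Current gcd = 6
gcd of all OTHER numbers (without N[3]=24): gcd([90, 48, 12, 18]) = 6
The new gcd after any change is gcd(6, new_value).
This can be at most 6.
Since 6 = old gcd 6, the gcd can only stay the same or decrease.

Answer: no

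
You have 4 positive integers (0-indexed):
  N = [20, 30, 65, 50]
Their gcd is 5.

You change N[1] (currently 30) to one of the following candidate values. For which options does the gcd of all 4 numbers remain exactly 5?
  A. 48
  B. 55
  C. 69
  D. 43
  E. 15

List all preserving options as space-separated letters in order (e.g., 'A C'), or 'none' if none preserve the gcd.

Old gcd = 5; gcd of others (without N[1]) = 5
New gcd for candidate v: gcd(5, v). Preserves old gcd iff gcd(5, v) = 5.
  Option A: v=48, gcd(5,48)=1 -> changes
  Option B: v=55, gcd(5,55)=5 -> preserves
  Option C: v=69, gcd(5,69)=1 -> changes
  Option D: v=43, gcd(5,43)=1 -> changes
  Option E: v=15, gcd(5,15)=5 -> preserves

Answer: B E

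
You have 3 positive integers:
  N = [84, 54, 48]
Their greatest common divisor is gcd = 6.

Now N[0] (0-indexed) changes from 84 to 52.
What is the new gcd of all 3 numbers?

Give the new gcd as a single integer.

Answer: 2

Derivation:
Numbers: [84, 54, 48], gcd = 6
Change: index 0, 84 -> 52
gcd of the OTHER numbers (without index 0): gcd([54, 48]) = 6
New gcd = gcd(g_others, new_val) = gcd(6, 52) = 2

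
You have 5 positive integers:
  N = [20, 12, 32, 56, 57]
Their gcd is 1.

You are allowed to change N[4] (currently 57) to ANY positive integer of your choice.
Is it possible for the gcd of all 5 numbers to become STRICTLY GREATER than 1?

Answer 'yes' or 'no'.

Current gcd = 1
gcd of all OTHER numbers (without N[4]=57): gcd([20, 12, 32, 56]) = 4
The new gcd after any change is gcd(4, new_value).
This can be at most 4.
Since 4 > old gcd 1, the gcd CAN increase (e.g., set N[4] = 4).

Answer: yes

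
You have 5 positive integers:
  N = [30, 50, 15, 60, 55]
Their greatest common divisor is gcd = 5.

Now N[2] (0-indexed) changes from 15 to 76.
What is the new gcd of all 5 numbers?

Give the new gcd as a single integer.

Numbers: [30, 50, 15, 60, 55], gcd = 5
Change: index 2, 15 -> 76
gcd of the OTHER numbers (without index 2): gcd([30, 50, 60, 55]) = 5
New gcd = gcd(g_others, new_val) = gcd(5, 76) = 1

Answer: 1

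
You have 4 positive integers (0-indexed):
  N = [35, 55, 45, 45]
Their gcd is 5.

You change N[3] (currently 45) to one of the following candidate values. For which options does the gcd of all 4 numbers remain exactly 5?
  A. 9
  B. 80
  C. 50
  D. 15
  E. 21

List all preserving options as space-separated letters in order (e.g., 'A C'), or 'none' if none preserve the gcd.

Answer: B C D

Derivation:
Old gcd = 5; gcd of others (without N[3]) = 5
New gcd for candidate v: gcd(5, v). Preserves old gcd iff gcd(5, v) = 5.
  Option A: v=9, gcd(5,9)=1 -> changes
  Option B: v=80, gcd(5,80)=5 -> preserves
  Option C: v=50, gcd(5,50)=5 -> preserves
  Option D: v=15, gcd(5,15)=5 -> preserves
  Option E: v=21, gcd(5,21)=1 -> changes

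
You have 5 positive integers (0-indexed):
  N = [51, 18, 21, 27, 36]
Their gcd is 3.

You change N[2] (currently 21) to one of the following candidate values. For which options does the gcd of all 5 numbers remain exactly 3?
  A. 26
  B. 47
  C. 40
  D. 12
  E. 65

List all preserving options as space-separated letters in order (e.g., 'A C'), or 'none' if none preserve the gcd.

Old gcd = 3; gcd of others (without N[2]) = 3
New gcd for candidate v: gcd(3, v). Preserves old gcd iff gcd(3, v) = 3.
  Option A: v=26, gcd(3,26)=1 -> changes
  Option B: v=47, gcd(3,47)=1 -> changes
  Option C: v=40, gcd(3,40)=1 -> changes
  Option D: v=12, gcd(3,12)=3 -> preserves
  Option E: v=65, gcd(3,65)=1 -> changes

Answer: D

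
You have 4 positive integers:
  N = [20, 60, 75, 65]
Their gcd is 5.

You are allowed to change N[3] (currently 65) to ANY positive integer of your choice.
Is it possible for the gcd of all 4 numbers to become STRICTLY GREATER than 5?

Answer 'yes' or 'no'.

Current gcd = 5
gcd of all OTHER numbers (without N[3]=65): gcd([20, 60, 75]) = 5
The new gcd after any change is gcd(5, new_value).
This can be at most 5.
Since 5 = old gcd 5, the gcd can only stay the same or decrease.

Answer: no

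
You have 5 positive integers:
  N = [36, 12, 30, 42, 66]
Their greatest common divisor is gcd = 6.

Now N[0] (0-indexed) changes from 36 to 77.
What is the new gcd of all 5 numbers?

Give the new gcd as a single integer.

Numbers: [36, 12, 30, 42, 66], gcd = 6
Change: index 0, 36 -> 77
gcd of the OTHER numbers (without index 0): gcd([12, 30, 42, 66]) = 6
New gcd = gcd(g_others, new_val) = gcd(6, 77) = 1

Answer: 1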